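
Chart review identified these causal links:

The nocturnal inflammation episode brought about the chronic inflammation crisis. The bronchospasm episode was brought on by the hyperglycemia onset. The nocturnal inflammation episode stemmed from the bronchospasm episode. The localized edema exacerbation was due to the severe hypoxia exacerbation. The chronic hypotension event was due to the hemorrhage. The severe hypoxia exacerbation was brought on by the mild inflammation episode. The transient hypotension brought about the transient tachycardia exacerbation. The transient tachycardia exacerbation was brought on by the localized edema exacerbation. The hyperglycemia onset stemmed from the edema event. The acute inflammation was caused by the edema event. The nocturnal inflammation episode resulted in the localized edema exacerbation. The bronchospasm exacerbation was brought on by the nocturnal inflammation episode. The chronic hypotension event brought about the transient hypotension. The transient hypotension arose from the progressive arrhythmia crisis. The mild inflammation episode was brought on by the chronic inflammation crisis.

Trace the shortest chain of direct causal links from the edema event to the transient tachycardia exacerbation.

the edema event → the hyperglycemia onset → the bronchospasm episode → the nocturnal inflammation episode → the localized edema exacerbation → the transient tachycardia exacerbation

the edema event → the hyperglycemia onset
the hyperglycemia onset → the bronchospasm episode
the bronchospasm episode → the nocturnal inflammation episode
the nocturnal inflammation episode → the localized edema exacerbation
the localized edema exacerbation → the transient tachycardia exacerbation
Length: 5 steps.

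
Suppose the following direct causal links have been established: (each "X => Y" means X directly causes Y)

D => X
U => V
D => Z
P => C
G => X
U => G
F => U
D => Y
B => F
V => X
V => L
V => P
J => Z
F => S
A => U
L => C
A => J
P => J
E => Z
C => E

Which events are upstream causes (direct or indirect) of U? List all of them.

A, B, F

Immediate causes of U: F, A.
Further upstream: B.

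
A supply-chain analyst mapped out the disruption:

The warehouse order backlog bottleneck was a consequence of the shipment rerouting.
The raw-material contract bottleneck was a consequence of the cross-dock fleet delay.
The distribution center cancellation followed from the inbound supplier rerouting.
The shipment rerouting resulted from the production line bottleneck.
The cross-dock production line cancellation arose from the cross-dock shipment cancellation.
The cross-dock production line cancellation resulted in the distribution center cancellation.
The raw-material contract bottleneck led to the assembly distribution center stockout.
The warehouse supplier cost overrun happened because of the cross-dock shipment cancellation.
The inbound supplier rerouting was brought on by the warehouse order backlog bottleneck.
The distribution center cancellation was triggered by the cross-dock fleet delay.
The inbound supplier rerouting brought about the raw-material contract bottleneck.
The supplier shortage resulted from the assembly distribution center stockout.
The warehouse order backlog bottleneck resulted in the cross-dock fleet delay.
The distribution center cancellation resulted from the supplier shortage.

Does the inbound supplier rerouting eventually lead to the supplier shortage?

There is a causal chain: the inbound supplier rerouting → the raw-material contract bottleneck → the assembly distribution center stockout → the supplier shortage.

Yes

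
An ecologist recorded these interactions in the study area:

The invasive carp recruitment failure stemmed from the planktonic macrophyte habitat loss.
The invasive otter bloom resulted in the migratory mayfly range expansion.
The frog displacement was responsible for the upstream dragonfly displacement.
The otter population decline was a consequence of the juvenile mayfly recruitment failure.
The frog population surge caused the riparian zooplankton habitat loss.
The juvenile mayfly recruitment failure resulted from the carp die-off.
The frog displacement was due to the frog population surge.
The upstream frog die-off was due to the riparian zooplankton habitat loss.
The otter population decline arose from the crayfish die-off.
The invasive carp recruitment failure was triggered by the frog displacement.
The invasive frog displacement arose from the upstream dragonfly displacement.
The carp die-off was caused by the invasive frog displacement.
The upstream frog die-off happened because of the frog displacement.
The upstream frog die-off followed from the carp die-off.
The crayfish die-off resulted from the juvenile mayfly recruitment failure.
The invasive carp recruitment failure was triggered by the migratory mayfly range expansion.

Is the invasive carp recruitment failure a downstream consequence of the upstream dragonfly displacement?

The upstream dragonfly displacement leads to the invasive frog displacement, the carp die-off, the juvenile mayfly recruitment failure, the crayfish die-off, the otter population decline, the upstream frog die-off; the invasive carp recruitment failure is not among them.

No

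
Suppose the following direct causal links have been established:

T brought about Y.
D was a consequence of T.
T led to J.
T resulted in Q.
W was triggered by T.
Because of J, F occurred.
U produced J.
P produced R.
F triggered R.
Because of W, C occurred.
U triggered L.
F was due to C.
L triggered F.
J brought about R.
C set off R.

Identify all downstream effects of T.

Direct effects: D, Q, W, Y, J.
2 steps out: C, F, R.
Not reachable from it: P, U, L.

C, D, F, J, Q, R, W, Y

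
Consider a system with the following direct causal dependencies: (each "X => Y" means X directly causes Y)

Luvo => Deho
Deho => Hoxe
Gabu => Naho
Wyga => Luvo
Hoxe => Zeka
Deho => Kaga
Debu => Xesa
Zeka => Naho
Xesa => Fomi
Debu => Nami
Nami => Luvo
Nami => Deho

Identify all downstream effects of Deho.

Direct effects: Hoxe, Kaga.
2 steps out: Zeka.
3 steps out: Naho.
Not reachable from it: Debu, Nami, Xesa, Wyga, Luvo, Fomi, Gabu.

Hoxe, Kaga, Naho, Zeka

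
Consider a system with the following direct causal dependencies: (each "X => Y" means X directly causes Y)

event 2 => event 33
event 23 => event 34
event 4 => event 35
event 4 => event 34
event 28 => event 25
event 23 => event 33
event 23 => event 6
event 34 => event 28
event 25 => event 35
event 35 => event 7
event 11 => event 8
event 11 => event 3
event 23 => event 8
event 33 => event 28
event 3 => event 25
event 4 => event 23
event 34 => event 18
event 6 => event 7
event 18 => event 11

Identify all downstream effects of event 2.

Direct effects: event 33.
2 steps out: event 28.
3 steps out: event 25.
4 steps out: event 35.
5 steps out: event 7.
Not reachable from it: event 4, event 23, event 34, event 18, event 6, event 11, event 3, event 8.

event 25, event 28, event 33, event 35, event 7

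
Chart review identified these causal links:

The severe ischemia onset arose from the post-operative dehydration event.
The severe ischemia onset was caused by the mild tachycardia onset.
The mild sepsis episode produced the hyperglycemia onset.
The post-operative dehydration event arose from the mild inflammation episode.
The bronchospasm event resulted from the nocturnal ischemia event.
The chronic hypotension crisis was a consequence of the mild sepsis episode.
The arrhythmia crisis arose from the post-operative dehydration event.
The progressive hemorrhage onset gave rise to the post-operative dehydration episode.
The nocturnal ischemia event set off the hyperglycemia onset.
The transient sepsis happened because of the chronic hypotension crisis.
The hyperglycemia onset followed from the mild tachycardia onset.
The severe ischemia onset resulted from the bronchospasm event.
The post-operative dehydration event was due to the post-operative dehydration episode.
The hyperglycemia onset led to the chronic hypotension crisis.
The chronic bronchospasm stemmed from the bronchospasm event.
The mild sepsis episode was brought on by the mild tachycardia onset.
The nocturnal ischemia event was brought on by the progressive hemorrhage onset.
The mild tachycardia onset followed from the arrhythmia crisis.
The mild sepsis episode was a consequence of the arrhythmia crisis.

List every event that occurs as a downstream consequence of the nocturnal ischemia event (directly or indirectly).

Direct effects: the bronchospasm event, the hyperglycemia onset.
2 steps out: the chronic bronchospasm, the severe ischemia onset, the chronic hypotension crisis.
3 steps out: the transient sepsis.
Not reachable from it: the progressive hemorrhage onset, the post-operative dehydration episode, the post-operative dehydration event, the arrhythmia crisis, the mild tachycardia onset, the mild sepsis episode, the mild inflammation episode.

the bronchospasm event, the chronic bronchospasm, the chronic hypotension crisis, the hyperglycemia onset, the severe ischemia onset, the transient sepsis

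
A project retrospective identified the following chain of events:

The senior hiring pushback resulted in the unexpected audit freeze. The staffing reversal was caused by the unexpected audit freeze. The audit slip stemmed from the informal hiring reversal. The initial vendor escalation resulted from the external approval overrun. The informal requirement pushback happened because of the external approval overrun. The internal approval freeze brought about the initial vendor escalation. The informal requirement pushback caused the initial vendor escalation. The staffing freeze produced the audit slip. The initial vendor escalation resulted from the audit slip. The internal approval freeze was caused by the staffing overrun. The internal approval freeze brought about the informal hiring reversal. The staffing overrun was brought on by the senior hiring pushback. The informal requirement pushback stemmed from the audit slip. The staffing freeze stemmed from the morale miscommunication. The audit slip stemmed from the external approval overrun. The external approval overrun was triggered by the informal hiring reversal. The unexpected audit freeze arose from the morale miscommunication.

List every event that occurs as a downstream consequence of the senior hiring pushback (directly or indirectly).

Direct effects: the staffing overrun, the unexpected audit freeze.
2 steps out: the internal approval freeze, the staffing reversal.
3 steps out: the informal hiring reversal, the initial vendor escalation.
4 steps out: the external approval overrun, the audit slip.
5 steps out: the informal requirement pushback.
Not reachable from it: the morale miscommunication, the staffing freeze.

the audit slip, the external approval overrun, the informal hiring reversal, the informal requirement pushback, the initial vendor escalation, the internal approval freeze, the staffing overrun, the staffing reversal, the unexpected audit freeze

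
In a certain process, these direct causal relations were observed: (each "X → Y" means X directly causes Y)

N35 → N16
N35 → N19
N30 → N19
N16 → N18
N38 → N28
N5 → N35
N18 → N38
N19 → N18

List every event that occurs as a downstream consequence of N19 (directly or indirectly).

Direct effects: N18.
2 steps out: N38.
3 steps out: N28.
Not reachable from it: N5, N30, N35, N16.

N18, N28, N38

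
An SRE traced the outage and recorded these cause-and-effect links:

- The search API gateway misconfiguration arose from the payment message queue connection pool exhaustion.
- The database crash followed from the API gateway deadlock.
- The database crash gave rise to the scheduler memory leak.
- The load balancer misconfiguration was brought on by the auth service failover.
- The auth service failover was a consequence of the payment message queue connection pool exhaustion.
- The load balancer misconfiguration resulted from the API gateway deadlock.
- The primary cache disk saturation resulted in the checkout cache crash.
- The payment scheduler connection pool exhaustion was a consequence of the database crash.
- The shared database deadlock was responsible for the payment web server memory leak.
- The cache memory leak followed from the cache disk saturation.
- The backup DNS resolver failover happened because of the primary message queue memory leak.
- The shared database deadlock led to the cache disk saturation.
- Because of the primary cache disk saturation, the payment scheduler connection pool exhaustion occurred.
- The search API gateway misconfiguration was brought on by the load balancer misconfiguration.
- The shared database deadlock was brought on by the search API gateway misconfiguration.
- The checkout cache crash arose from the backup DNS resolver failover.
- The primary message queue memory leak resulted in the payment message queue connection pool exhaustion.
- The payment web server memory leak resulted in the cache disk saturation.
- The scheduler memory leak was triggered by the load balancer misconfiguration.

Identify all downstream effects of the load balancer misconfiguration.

Direct effects: the search API gateway misconfiguration, the scheduler memory leak.
2 steps out: the shared database deadlock.
3 steps out: the payment web server memory leak, the cache disk saturation.
4 steps out: the cache memory leak.
Not reachable from it: the primary cache disk saturation, the primary message queue memory leak, the API gateway deadlock, the payment message queue connection pool exhaustion, the auth service failover, the database crash, the payment scheduler connection pool exhaustion, the backup DNS resolver failover, the checkout cache crash.

the cache disk saturation, the cache memory leak, the payment web server memory leak, the scheduler memory leak, the search API gateway misconfiguration, the shared database deadlock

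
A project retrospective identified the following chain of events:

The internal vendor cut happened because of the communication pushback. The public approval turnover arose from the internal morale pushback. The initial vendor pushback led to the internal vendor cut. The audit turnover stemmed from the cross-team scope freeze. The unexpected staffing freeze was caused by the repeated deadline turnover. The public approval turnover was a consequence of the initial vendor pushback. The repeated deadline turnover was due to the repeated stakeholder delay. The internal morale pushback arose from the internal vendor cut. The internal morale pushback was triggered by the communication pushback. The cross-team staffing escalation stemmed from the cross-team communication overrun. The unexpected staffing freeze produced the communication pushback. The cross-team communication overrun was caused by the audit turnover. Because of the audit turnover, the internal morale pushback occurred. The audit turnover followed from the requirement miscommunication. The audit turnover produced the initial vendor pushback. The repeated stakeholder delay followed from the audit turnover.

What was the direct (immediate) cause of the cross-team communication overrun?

Upstream contributors include the cross-team scope freeze, the requirement miscommunication, but only the audit turnover feeds directly into the cross-team communication overrun.

the audit turnover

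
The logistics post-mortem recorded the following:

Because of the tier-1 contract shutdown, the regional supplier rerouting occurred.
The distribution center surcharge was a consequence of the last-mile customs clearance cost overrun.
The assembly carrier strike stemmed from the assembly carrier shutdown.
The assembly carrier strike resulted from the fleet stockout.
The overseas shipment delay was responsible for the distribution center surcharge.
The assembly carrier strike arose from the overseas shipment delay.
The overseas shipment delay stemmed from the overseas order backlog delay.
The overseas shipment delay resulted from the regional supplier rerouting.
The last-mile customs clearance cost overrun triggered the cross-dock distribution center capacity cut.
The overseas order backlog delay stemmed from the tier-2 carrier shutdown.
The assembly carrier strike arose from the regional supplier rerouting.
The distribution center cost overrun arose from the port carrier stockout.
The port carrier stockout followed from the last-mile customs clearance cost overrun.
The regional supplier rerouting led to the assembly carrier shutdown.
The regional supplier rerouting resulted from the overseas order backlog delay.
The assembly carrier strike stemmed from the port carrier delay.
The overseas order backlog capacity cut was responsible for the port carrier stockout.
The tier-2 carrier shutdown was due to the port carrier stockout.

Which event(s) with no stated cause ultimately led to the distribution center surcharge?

the last-mile customs clearance cost overrun, the overseas order backlog capacity cut, the tier-1 contract shutdown

Tracing upstream from the distribution center surcharge: the distribution center surcharge ← the overseas shipment delay ← the overseas order backlog delay ← the tier-2 carrier shutdown ← the port carrier stockout ← the overseas order backlog capacity cut.
A separate upstream branch: the distribution center surcharge ← the last-mile customs clearance cost overrun.
A separate upstream branch: the distribution center surcharge ← the overseas shipment delay ← the regional supplier rerouting ← the tier-1 contract shutdown.
Each of those chain origins has no stated cause.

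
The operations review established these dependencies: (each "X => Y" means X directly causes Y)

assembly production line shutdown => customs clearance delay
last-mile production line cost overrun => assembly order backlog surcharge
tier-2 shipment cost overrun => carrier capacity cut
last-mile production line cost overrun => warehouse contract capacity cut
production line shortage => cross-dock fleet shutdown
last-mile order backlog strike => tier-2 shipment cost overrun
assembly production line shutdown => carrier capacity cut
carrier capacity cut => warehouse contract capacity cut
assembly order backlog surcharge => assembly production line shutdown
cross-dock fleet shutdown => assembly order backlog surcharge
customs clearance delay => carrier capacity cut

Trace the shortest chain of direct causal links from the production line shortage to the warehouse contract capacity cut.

the production line shortage → the cross-dock fleet shutdown
the cross-dock fleet shutdown → the assembly order backlog surcharge
the assembly order backlog surcharge → the assembly production line shutdown
the assembly production line shutdown → the carrier capacity cut
the carrier capacity cut → the warehouse contract capacity cut
Length: 5 steps.

the production line shortage → the cross-dock fleet shutdown → the assembly order backlog surcharge → the assembly production line shutdown → the carrier capacity cut → the warehouse contract capacity cut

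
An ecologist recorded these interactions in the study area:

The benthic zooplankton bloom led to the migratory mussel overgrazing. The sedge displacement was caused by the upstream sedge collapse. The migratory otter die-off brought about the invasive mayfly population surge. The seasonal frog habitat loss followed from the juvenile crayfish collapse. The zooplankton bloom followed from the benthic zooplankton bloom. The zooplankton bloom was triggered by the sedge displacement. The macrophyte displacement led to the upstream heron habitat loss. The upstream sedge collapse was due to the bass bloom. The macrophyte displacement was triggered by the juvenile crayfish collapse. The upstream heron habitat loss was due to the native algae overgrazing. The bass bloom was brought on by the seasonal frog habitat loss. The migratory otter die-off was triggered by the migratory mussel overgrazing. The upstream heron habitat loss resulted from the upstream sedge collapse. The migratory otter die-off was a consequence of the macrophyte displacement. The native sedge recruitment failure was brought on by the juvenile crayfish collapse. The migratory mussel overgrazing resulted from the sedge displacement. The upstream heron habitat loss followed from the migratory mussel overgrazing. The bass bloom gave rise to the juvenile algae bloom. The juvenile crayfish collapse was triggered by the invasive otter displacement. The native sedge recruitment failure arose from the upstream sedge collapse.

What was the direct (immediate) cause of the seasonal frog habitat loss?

the juvenile crayfish collapse

Upstream contributors include the invasive otter displacement, but only the juvenile crayfish collapse feeds directly into the seasonal frog habitat loss.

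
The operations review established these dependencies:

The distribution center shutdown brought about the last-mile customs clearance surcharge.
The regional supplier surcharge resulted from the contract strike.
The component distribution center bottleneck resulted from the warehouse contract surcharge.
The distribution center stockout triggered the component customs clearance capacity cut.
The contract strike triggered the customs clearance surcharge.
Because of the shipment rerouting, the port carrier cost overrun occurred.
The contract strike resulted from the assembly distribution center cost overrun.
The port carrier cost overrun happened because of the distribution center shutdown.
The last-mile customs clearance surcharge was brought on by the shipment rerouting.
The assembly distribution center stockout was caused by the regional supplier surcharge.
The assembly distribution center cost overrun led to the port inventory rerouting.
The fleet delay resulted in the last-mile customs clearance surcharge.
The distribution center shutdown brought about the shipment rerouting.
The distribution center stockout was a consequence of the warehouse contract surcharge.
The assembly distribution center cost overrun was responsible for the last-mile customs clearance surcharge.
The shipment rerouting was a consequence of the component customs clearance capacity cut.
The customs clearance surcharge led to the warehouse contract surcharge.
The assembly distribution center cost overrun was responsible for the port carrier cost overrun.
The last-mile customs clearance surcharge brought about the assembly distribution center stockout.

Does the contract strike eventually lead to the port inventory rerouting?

No

The contract strike leads to the customs clearance surcharge, the warehouse contract surcharge, the distribution center stockout, the component customs clearance capacity cut, the shipment rerouting, the port carrier cost overrun, the last-mile customs clearance surcharge, the component distribution center bottleneck, the regional supplier surcharge, the assembly distribution center stockout; the port inventory rerouting is not among them.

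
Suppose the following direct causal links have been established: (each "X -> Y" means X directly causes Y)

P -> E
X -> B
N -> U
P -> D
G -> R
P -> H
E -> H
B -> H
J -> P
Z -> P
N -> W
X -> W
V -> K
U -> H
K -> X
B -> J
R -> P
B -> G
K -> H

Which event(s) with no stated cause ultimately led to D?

Tracing upstream from D: D ← P ← J ← B ← X ← K ← V.
A separate upstream branch: D ← P ← Z.
Each of those chain origins has no stated cause.

V, Z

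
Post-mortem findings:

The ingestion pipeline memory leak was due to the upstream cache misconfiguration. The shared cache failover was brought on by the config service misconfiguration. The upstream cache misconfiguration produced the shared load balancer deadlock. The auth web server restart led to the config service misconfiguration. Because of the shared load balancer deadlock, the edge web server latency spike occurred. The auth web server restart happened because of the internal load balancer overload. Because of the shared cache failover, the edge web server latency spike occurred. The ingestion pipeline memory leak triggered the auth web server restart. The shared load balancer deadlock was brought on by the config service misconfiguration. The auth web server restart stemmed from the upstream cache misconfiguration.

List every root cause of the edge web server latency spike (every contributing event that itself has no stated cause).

Tracing upstream from the edge web server latency spike: the edge web server latency spike ← the shared load balancer deadlock ← the upstream cache misconfiguration.
A separate upstream branch: the edge web server latency spike ← the shared cache failover ← the config service misconfiguration ← the auth web server restart ← the internal load balancer overload.
Each of those chain origins has no stated cause.

the internal load balancer overload, the upstream cache misconfiguration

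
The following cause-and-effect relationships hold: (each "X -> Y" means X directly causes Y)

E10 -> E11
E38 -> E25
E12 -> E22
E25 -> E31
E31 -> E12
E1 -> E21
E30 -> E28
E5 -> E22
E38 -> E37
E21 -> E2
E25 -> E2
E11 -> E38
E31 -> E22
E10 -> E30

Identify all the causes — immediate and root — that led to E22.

Immediate causes of E22: E31, E5, E12.
Further upstream: E10, E11, E38, E25.

E10, E11, E12, E25, E31, E38, E5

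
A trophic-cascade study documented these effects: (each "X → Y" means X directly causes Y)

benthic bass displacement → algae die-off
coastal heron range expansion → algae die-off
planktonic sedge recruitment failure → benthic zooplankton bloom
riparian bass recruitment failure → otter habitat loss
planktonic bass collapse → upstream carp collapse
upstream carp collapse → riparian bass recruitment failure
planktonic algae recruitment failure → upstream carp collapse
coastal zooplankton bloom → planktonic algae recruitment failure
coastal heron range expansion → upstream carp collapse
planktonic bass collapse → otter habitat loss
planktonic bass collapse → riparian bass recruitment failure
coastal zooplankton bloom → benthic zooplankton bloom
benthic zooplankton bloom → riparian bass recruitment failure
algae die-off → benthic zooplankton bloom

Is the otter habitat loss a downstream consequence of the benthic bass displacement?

There is a causal chain: the benthic bass displacement → the algae die-off → the benthic zooplankton bloom → the riparian bass recruitment failure → the otter habitat loss.

Yes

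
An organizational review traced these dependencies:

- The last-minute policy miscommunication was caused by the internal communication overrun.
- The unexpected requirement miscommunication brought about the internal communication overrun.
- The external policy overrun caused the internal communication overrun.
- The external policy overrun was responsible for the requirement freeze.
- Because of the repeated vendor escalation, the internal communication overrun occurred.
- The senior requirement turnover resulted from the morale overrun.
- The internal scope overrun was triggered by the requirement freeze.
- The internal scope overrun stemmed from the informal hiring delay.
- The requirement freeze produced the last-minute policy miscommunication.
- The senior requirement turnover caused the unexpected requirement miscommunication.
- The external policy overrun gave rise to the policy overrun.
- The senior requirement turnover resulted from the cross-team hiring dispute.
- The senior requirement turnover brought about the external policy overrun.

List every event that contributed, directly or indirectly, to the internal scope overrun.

the cross-team hiring dispute, the external policy overrun, the informal hiring delay, the morale overrun, the requirement freeze, the senior requirement turnover

Immediate causes of the internal scope overrun: the informal hiring delay, the requirement freeze.
Further upstream: the cross-team hiring dispute, the morale overrun, the senior requirement turnover, the external policy overrun.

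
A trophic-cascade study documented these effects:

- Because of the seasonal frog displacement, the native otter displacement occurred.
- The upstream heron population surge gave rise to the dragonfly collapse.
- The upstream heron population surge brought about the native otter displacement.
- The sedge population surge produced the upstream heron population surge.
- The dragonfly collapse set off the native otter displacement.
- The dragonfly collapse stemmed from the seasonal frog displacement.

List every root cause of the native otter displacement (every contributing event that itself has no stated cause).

the seasonal frog displacement, the sedge population surge

Tracing upstream from the native otter displacement: the native otter displacement ← the upstream heron population surge ← the sedge population surge.
A separate upstream branch: the native otter displacement ← the seasonal frog displacement.
Each of those chain origins has no stated cause.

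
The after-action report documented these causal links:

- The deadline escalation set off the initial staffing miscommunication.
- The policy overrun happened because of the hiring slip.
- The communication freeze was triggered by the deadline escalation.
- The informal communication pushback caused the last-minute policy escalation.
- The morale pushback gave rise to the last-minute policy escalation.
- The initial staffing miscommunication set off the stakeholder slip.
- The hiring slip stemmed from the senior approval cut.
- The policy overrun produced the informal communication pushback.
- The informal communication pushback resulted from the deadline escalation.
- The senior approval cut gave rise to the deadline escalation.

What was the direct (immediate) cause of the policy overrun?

Upstream contributors include the senior approval cut, but only the hiring slip feeds directly into the policy overrun.

the hiring slip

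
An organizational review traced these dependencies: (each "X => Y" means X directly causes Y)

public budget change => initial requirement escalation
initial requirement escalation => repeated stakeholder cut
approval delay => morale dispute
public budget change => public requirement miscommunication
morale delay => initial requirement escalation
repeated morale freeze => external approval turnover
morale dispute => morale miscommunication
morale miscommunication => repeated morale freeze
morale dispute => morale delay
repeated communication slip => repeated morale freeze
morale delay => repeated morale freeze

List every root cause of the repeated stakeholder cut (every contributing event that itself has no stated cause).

Tracing upstream from the repeated stakeholder cut: the repeated stakeholder cut ← the initial requirement escalation ← the morale delay ← the morale dispute ← the approval delay.
A separate upstream branch: the repeated stakeholder cut ← the initial requirement escalation ← the public budget change.
Each of those chain origins has no stated cause.

the approval delay, the public budget change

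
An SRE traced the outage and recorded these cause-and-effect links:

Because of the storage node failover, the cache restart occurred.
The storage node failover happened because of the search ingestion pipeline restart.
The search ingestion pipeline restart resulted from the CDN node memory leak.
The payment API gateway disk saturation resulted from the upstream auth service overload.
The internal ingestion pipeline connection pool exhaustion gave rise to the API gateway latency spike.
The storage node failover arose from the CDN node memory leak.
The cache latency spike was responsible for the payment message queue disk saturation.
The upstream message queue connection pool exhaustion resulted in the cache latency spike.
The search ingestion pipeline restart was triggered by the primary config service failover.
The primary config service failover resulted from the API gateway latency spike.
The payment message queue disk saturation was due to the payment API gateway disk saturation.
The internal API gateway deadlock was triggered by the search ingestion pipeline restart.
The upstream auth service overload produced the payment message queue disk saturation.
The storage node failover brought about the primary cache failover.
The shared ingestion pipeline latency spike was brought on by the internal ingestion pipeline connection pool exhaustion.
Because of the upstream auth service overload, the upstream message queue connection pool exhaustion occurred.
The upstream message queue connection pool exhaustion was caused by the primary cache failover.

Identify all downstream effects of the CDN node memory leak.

the cache latency spike, the cache restart, the internal API gateway deadlock, the payment message queue disk saturation, the primary cache failover, the search ingestion pipeline restart, the storage node failover, the upstream message queue connection pool exhaustion

Direct effects: the search ingestion pipeline restart, the storage node failover.
2 steps out: the cache restart, the primary cache failover, the internal API gateway deadlock.
3 steps out: the upstream message queue connection pool exhaustion.
4 steps out: the cache latency spike.
5 steps out: the payment message queue disk saturation.
Not reachable from it: the internal ingestion pipeline connection pool exhaustion, the API gateway latency spike, the primary config service failover, the shared ingestion pipeline latency spike, the upstream auth service overload, the payment API gateway disk saturation.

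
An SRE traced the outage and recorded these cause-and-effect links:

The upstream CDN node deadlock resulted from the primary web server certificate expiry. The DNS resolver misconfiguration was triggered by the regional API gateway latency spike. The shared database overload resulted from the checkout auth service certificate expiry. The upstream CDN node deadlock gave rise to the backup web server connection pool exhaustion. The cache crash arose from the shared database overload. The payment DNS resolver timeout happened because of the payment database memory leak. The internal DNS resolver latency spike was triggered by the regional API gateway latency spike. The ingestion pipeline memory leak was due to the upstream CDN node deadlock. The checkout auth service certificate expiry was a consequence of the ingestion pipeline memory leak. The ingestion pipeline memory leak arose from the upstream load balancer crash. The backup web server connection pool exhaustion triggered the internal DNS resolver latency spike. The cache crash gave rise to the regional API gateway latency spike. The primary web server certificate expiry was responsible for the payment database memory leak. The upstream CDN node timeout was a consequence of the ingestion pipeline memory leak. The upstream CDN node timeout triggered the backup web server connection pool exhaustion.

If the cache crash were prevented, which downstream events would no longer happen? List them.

Downstream of the cache crash: the regional API gateway latency spike, the DNS resolver misconfiguration, the internal DNS resolver latency spike.
Of those, still caused via another path: the internal DNS resolver latency spike.
The remainder have no surviving cause.

the DNS resolver misconfiguration, the regional API gateway latency spike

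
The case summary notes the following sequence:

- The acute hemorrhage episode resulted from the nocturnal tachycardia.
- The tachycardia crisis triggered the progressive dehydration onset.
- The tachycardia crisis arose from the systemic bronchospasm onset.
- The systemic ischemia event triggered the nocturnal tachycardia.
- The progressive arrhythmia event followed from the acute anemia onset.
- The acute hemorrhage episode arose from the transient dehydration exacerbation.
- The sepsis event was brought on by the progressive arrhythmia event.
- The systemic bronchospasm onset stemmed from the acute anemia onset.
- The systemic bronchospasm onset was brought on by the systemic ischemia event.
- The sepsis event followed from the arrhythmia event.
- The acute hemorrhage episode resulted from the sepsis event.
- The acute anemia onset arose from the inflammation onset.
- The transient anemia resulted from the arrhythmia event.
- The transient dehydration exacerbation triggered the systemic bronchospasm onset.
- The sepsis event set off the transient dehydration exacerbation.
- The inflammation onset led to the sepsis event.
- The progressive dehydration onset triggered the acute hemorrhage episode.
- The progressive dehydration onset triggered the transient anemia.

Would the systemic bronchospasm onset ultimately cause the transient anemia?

There is a causal chain: the systemic bronchospasm onset → the tachycardia crisis → the progressive dehydration onset → the transient anemia.

Yes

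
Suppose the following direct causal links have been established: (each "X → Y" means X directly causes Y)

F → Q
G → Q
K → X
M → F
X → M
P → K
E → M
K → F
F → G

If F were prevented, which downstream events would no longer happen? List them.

G, Q

Downstream of F: G, Q.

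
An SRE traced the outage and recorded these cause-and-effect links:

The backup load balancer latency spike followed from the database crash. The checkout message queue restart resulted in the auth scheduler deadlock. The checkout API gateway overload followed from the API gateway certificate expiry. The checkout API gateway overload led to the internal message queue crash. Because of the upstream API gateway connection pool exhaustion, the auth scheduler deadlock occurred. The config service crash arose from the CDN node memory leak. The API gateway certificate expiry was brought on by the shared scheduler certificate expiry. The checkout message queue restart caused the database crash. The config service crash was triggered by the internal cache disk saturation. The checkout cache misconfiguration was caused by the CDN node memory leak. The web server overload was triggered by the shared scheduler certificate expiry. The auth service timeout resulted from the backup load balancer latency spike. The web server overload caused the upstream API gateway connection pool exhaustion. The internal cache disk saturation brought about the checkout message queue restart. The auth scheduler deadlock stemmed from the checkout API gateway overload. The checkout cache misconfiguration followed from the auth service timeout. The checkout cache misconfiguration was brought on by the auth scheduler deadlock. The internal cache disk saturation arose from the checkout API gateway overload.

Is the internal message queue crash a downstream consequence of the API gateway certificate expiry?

There is a causal chain: the API gateway certificate expiry → the checkout API gateway overload → the internal message queue crash.

Yes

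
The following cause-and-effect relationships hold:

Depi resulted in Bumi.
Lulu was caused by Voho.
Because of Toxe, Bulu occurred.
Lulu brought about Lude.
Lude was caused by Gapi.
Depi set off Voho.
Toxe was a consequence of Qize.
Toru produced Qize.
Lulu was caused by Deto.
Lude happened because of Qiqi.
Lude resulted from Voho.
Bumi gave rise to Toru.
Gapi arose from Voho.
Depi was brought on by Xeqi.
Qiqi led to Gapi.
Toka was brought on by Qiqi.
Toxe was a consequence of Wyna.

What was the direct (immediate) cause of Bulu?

Upstream contributors include Xeqi, Wyna, Depi, Bumi, Toru, Qize, but only Toxe feeds directly into Bulu.

Toxe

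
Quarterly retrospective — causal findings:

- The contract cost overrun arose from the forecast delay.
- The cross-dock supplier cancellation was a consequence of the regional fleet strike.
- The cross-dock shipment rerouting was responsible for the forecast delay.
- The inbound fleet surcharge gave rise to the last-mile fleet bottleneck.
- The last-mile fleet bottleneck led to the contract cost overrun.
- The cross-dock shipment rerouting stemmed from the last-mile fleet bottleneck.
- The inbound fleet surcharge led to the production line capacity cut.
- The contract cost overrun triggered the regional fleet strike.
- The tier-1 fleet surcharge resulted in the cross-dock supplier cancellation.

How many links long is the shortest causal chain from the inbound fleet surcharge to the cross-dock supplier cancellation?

4

Shortest chain: the inbound fleet surcharge → the last-mile fleet bottleneck → the contract cost overrun → the regional fleet strike → the cross-dock supplier cancellation.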